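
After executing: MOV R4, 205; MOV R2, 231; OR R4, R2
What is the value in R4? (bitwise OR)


Register state trace:
  MOV R4, 205  → R4 = 205 (0b11001101)
  MOV R2, 231  → R2 = 231 (0b11100111)
  OR R4, R2   → R4 = 205 OR 231 = 239 (0b11101111)
Final: R4 = 239

239


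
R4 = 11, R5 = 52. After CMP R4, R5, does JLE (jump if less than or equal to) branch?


Trace:
  R4 = 11, R5 = 52
  CMP R4, R5  → compares 11 vs 52
  JLE checks: is 11 less than or equal to 52?
  11 < 52, so condition is true
Branch taken: Yes

Yes


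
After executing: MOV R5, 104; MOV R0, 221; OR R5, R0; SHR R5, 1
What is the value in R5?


Register state trace:
  MOV R5, 104  → R5 = 104 (0b01101000)
  MOV R0, 221  → R0 = 221 (0b11011101)
  OR R5, R0  → R5 = 104 OR 221 = 253 (0b11111101)
  SHR R5, 1  → R5 = 253 >> 1 = 126
Final: R5 = 126

126


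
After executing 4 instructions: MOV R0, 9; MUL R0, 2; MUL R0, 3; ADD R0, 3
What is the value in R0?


Register state trace:
  MOV R0, 9  → R0 = 9
  MUL R0, 2  → R0 = 9 * 2 = 18
  MUL R0, 3  → R0 = 18 * 3 = 54
  ADD R0, 3  → R0 = 54 + 3 = 57
Final: R0 = 57

57


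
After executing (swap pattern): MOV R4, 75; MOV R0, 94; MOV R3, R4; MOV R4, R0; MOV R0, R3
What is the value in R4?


Register state trace (swap pattern):
  MOV R4, 75  → R4 = 75
  MOV R0, 94  → R0 = 94
  MOV R3, R4  → R3 = 75  (save R4)
  MOV R4, R0  → R4 = 94  (R4 gets R0's value)
  MOV R0, R3  → R0 = 75  (R0 gets saved value)
Final: R4 = 94

94


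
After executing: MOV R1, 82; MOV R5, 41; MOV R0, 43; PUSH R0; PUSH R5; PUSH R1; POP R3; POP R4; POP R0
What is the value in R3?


Stack trace (top is rightmost):
  MOV R1, 82  → R1 = 82
  MOV R5, 41  → R5 = 41
  MOV R0, 43  → R0 = 43
  PUSH R0  → stack: [43]
  PUSH R5  → stack: [43, 41]
  PUSH R1  → stack: [43, 41, 82]
  POP R3  → R3 = 82, stack: [43, 41]
  POP R4  → R4 = 41, stack: [43]
  POP R0  → R0 = 43, stack: []
Final: R3 = 82

82


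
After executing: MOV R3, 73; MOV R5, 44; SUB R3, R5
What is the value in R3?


Register state trace:
  MOV R3, 73  → R3 = 73
  MOV R5, 44  → R5 = 44
  SUB R3, R5  → R3 = 73 - 44 = 29
Final: R3 = 29

29


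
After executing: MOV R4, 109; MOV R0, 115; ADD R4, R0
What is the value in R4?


Register state trace:
  MOV R4, 109  → R4 = 109
  MOV R0, 115  → R0 = 115
  ADD R4, R0  → R4 = 109 + 115 = 224
Final: R4 = 224

224


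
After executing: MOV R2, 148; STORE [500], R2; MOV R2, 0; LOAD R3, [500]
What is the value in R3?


Register and memory trace:
  MOV R2, 148  → R2 = 148
  STORE [500], R2  → mem[500] = 148
  MOV R2, 0  → R2 = 0
  LOAD R3, [500]  → R3 = mem[500] = 148
Final: R3 = 148

148


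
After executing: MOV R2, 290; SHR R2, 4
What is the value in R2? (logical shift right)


Register state trace:
  MOV R2, 290  → R2 = 290
  SHR R2, 4  → R2 = 290 >> 4 = 290 // 2^4 = 18
Final: R2 = 18

18


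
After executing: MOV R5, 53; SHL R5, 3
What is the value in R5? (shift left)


Register state trace:
  MOV R5, 53  → R5 = 53
  SHL R5, 3  → R5 = 53 << 3 = 53 * 2^3 = 424
Final: R5 = 424

424


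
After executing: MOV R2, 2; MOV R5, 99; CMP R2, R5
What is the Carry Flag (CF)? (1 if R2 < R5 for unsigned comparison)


Register state trace:
  MOV R2, 2  → R2 = 2
  MOV R5, 99  → R5 = 99
  CMP R2, R5  → unsigned 2 - 99: borrow occurs
  2 < 99, so CF = 1
CF = 1

1


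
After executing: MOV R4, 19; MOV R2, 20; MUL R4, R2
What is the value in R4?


Register state trace:
  MOV R4, 19  → R4 = 19
  MOV R2, 20  → R2 = 20
  MUL R4, R2  → R4 = 19 * 20 = 380
Final: R4 = 380

380


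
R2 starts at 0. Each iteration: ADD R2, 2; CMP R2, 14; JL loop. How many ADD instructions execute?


Loop trace (R2 starts at 0, target 14, step 2):
  ADD #1: R2 = 0 + 2 = 2  → 2 < 14, loop
  ADD #2: R2 = 2 + 2 = 4  → 4 < 14, loop
  ADD #3: R2 = 4 + 2 = 6  → 6 < 14, loop
  ADD #4: R2 = 6 + 2 = 8  → 8 < 14, loop
  ADD #5: R2 = 8 + 2 = 10  → 10 < 14, loop
  ADD #6: R2 = 10 + 2 = 12  → 12 < 14, loop
  ADD #7: R2 = 12 + 2 = 14  → 14 >= 14, exit
Total ADD instructions: 7

7


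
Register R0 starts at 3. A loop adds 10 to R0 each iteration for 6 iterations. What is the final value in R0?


Starting value: R0 = 3
  Iter 1: R0 = 3 + 10 = 13
  Iter 2: R0 = 13 + 10 = 23
  Iter 3: R0 = 23 + 10 = 33
  Iter 4: R0 = 33 + 10 = 43
  Iter 5: R0 = 43 + 10 = 53
  Iter 6: R0 = 53 + 10 = 63
Final: R0 = 63

63


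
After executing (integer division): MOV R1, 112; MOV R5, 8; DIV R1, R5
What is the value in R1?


Register state trace:
  MOV R1, 112  → R1 = 112
  MOV R5, 8  → R5 = 8
  DIV R1, R5  → R1 = 112 // 8 = 14
Final: R1 = 14

14


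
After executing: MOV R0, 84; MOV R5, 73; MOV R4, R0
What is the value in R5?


Register state trace:
  MOV R0, 84  → R0 = 84
  MOV R5, 73  → R5 = 73
  MOV R4, R0  → R4 = 84
Final: R5 = 73

73


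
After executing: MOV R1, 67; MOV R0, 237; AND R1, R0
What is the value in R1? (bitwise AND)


Register state trace:
  MOV R1, 67  → R1 = 67 (0b01000011)
  MOV R0, 237  → R0 = 237 (0b11101101)
  AND R1, R0  → R1 = 67 AND 237 = 65 (0b01000001)
Final: R1 = 65

65


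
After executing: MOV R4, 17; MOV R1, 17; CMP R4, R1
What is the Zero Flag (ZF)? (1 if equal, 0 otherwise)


Register state trace:
  MOV R4, 17  → R4 = 17
  MOV R1, 17  → R1 = 17
  CMP R4, R1  → computes 17 - 17 = 0
  Result is zero, so values are equal
ZF = 1

1


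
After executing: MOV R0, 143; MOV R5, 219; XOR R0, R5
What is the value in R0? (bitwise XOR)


Register state trace:
  MOV R0, 143  → R0 = 143 (0b10001111)
  MOV R5, 219  → R5 = 219 (0b11011011)
  XOR R0, R5  → R0 = 143 XOR 219 = 84 (0b01010100)
Final: R0 = 84

84


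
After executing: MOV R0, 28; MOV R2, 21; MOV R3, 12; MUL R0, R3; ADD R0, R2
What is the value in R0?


Register state trace:
  MOV R0, 28  → R0 = 28
  MOV R2, 21  → R2 = 21
  MOV R3, 12  → R3 = 12
  MUL R0, R3  → R0 = 28 * 12 = 336
  ADD R0, R2  → R0 = 336 + 21 = 357
Final: R0 = 357

357


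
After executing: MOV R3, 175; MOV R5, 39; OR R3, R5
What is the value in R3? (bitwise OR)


Register state trace:
  MOV R3, 175  → R3 = 175 (0b10101111)
  MOV R5, 39  → R5 = 39 (0b00100111)
  OR R3, R5   → R3 = 175 OR 39 = 175 (0b10101111)
Final: R3 = 175

175


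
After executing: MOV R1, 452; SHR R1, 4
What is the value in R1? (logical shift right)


Register state trace:
  MOV R1, 452  → R1 = 452
  SHR R1, 4  → R1 = 452 >> 4 = 452 // 2^4 = 28
Final: R1 = 28

28


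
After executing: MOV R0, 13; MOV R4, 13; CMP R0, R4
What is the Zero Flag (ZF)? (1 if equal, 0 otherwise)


Register state trace:
  MOV R0, 13  → R0 = 13
  MOV R4, 13  → R4 = 13
  CMP R0, R4  → computes 13 - 13 = 0
  Result is zero, so values are equal
ZF = 1

1


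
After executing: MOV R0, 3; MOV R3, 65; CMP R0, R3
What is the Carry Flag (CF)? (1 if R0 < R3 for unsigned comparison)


Register state trace:
  MOV R0, 3  → R0 = 3
  MOV R3, 65  → R3 = 65
  CMP R0, R3  → unsigned 3 - 65: borrow occurs
  3 < 65, so CF = 1
CF = 1

1


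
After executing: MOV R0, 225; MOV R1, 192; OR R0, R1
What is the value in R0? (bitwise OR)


Register state trace:
  MOV R0, 225  → R0 = 225 (0b11100001)
  MOV R1, 192  → R1 = 192 (0b11000000)
  OR R0, R1   → R0 = 225 OR 192 = 225 (0b11100001)
Final: R0 = 225

225


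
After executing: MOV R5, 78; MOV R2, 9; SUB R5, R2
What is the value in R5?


Register state trace:
  MOV R5, 78  → R5 = 78
  MOV R2, 9  → R2 = 9
  SUB R5, R2  → R5 = 78 - 9 = 69
Final: R5 = 69

69


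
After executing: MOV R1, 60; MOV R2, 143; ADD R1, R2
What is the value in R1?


Register state trace:
  MOV R1, 60  → R1 = 60
  MOV R2, 143  → R2 = 143
  ADD R1, R2  → R1 = 60 + 143 = 203
Final: R1 = 203

203


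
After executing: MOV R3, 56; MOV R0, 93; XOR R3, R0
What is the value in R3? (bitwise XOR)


Register state trace:
  MOV R3, 56  → R3 = 56 (0b00111000)
  MOV R0, 93  → R0 = 93 (0b01011101)
  XOR R3, R0  → R3 = 56 XOR 93 = 101 (0b01100101)
Final: R3 = 101

101


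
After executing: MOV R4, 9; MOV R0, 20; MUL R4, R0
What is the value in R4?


Register state trace:
  MOV R4, 9  → R4 = 9
  MOV R0, 20  → R0 = 20
  MUL R4, R0  → R4 = 9 * 20 = 180
Final: R4 = 180

180


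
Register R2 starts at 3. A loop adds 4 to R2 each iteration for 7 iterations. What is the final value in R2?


Starting value: R2 = 3
  Iter 1: R2 = 3 + 4 = 7
  Iter 2: R2 = 7 + 4 = 11
  Iter 3: R2 = 11 + 4 = 15
  Iter 4: R2 = 15 + 4 = 19
  Iter 5: R2 = 19 + 4 = 23
  Iter 6: R2 = 23 + 4 = 27
  Iter 7: R2 = 27 + 4 = 31
Final: R2 = 31

31


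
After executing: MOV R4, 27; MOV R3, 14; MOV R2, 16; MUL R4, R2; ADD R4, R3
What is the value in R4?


Register state trace:
  MOV R4, 27  → R4 = 27
  MOV R3, 14  → R3 = 14
  MOV R2, 16  → R2 = 16
  MUL R4, R2  → R4 = 27 * 16 = 432
  ADD R4, R3  → R4 = 432 + 14 = 446
Final: R4 = 446

446


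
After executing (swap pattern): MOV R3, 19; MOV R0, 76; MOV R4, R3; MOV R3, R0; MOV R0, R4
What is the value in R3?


Register state trace (swap pattern):
  MOV R3, 19  → R3 = 19
  MOV R0, 76  → R0 = 76
  MOV R4, R3  → R4 = 19  (save R3)
  MOV R3, R0  → R3 = 76  (R3 gets R0's value)
  MOV R0, R4  → R0 = 19  (R0 gets saved value)
Final: R3 = 76

76


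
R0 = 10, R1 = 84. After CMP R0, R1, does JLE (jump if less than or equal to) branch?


Trace:
  R0 = 10, R1 = 84
  CMP R0, R1  → compares 10 vs 84
  JLE checks: is 10 less than or equal to 84?
  10 < 84, so condition is true
Branch taken: Yes

Yes


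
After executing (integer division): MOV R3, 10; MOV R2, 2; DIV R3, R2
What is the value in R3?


Register state trace:
  MOV R3, 10  → R3 = 10
  MOV R2, 2  → R2 = 2
  DIV R3, R2  → R3 = 10 // 2 = 5
Final: R3 = 5

5


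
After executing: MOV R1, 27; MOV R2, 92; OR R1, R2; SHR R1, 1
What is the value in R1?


Register state trace:
  MOV R1, 27  → R1 = 27 (0b00011011)
  MOV R2, 92  → R2 = 92 (0b01011100)
  OR R1, R2  → R1 = 27 OR 92 = 95 (0b01011111)
  SHR R1, 1  → R1 = 95 >> 1 = 47
Final: R1 = 47

47


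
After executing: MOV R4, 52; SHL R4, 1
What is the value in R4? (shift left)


Register state trace:
  MOV R4, 52  → R4 = 52
  SHL R4, 1  → R4 = 52 << 1 = 52 * 2^1 = 104
Final: R4 = 104

104


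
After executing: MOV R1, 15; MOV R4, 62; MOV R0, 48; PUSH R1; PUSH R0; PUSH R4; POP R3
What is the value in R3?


Stack trace (top is rightmost):
  MOV R1, 15  → R1 = 15
  MOV R4, 62  → R4 = 62
  MOV R0, 48  → R0 = 48
  PUSH R1  → stack: [15]
  PUSH R0  → stack: [15, 48]
  PUSH R4  → stack: [15, 48, 62]
  POP R3  → R3 = 62, stack: [15, 48]
Final: R3 = 62

62


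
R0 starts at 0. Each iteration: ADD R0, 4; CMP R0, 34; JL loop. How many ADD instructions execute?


Loop trace (R0 starts at 0, target 34, step 4):
  ADD #1: R0 = 0 + 4 = 4  → 4 < 34, loop
  ADD #2: R0 = 4 + 4 = 8  → 8 < 34, loop
  ADD #3: R0 = 8 + 4 = 12  → 12 < 34, loop
  ADD #4: R0 = 12 + 4 = 16  → 16 < 34, loop
  ADD #5: R0 = 16 + 4 = 20  → 20 < 34, loop
  ADD #6: R0 = 20 + 4 = 24  → 24 < 34, loop
  ADD #7: R0 = 24 + 4 = 28  → 28 < 34, loop
  ADD #8: R0 = 28 + 4 = 32  → 32 < 34, loop
  ADD #9: R0 = 32 + 4 = 36  → 36 >= 34, exit
Total ADD instructions: 9

9


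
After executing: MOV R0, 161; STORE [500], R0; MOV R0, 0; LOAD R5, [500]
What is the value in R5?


Register and memory trace:
  MOV R0, 161  → R0 = 161
  STORE [500], R0  → mem[500] = 161
  MOV R0, 0  → R0 = 0
  LOAD R5, [500]  → R5 = mem[500] = 161
Final: R5 = 161

161


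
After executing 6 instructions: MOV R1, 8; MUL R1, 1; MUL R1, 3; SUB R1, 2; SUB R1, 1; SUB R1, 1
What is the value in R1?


Register state trace:
  MOV R1, 8  → R1 = 8
  MUL R1, 1  → R1 = 8 * 1 = 8
  MUL R1, 3  → R1 = 8 * 3 = 24
  SUB R1, 2  → R1 = 24 - 2 = 22
  SUB R1, 1  → R1 = 22 - 1 = 21
  SUB R1, 1  → R1 = 21 - 1 = 20
Final: R1 = 20

20


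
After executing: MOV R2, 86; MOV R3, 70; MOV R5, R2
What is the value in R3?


Register state trace:
  MOV R2, 86  → R2 = 86
  MOV R3, 70  → R3 = 70
  MOV R5, R2  → R5 = 86
Final: R3 = 70

70


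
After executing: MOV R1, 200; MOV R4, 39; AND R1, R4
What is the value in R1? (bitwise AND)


Register state trace:
  MOV R1, 200  → R1 = 200 (0b11001000)
  MOV R4, 39  → R4 = 39 (0b00100111)
  AND R1, R4  → R1 = 200 AND 39 = 0 (0b00000000)
Final: R1 = 0

0


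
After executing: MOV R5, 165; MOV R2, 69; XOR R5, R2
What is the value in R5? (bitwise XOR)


Register state trace:
  MOV R5, 165  → R5 = 165 (0b10100101)
  MOV R2, 69  → R2 = 69 (0b01000101)
  XOR R5, R2  → R5 = 165 XOR 69 = 224 (0b11100000)
Final: R5 = 224

224


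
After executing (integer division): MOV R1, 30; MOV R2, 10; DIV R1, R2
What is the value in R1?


Register state trace:
  MOV R1, 30  → R1 = 30
  MOV R2, 10  → R2 = 10
  DIV R1, R2  → R1 = 30 // 10 = 3
Final: R1 = 3

3


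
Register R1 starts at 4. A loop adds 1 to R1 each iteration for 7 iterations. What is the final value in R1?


Starting value: R1 = 4
  Iter 1: R1 = 4 + 1 = 5
  Iter 2: R1 = 5 + 1 = 6
  Iter 3: R1 = 6 + 1 = 7
  Iter 4: R1 = 7 + 1 = 8
  Iter 5: R1 = 8 + 1 = 9
  Iter 6: R1 = 9 + 1 = 10
  Iter 7: R1 = 10 + 1 = 11
Final: R1 = 11

11


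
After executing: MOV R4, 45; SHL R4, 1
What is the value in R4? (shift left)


Register state trace:
  MOV R4, 45  → R4 = 45
  SHL R4, 1  → R4 = 45 << 1 = 45 * 2^1 = 90
Final: R4 = 90

90


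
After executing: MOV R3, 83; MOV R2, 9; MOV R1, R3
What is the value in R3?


Register state trace:
  MOV R3, 83  → R3 = 83
  MOV R2, 9  → R2 = 9
  MOV R1, R3  → R1 = 83
Final: R3 = 83

83


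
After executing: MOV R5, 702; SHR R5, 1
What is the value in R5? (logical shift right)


Register state trace:
  MOV R5, 702  → R5 = 702
  SHR R5, 1  → R5 = 702 >> 1 = 702 // 2^1 = 351
Final: R5 = 351

351


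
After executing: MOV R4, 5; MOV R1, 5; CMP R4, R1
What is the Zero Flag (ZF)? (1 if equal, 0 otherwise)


Register state trace:
  MOV R4, 5  → R4 = 5
  MOV R1, 5  → R1 = 5
  CMP R4, R1  → computes 5 - 5 = 0
  Result is zero, so values are equal
ZF = 1

1


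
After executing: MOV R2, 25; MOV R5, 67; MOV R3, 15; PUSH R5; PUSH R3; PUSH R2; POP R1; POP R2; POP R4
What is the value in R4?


Stack trace (top is rightmost):
  MOV R2, 25  → R2 = 25
  MOV R5, 67  → R5 = 67
  MOV R3, 15  → R3 = 15
  PUSH R5  → stack: [67]
  PUSH R3  → stack: [67, 15]
  PUSH R2  → stack: [67, 15, 25]
  POP R1  → R1 = 25, stack: [67, 15]
  POP R2  → R2 = 15, stack: [67]
  POP R4  → R4 = 67, stack: []
Final: R4 = 67

67


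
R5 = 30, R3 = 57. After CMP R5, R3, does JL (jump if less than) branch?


Trace:
  R5 = 30, R3 = 57
  CMP R5, R3  → compares 30 vs 57
  JL checks: is 30 less than 57?
  30 < 57, so condition is true
Branch taken: Yes

Yes


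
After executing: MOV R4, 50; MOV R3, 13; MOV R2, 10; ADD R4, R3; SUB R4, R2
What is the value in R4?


Register state trace:
  MOV R4, 50  → R4 = 50
  MOV R3, 13  → R3 = 13
  MOV R2, 10  → R2 = 10
  ADD R4, R3  → R4 = 50 + 13 = 63
  SUB R4, R2  → R4 = 63 - 10 = 53
Final: R4 = 53

53


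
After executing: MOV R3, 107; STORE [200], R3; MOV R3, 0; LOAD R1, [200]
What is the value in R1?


Register and memory trace:
  MOV R3, 107  → R3 = 107
  STORE [200], R3  → mem[200] = 107
  MOV R3, 0  → R3 = 0
  LOAD R1, [200]  → R1 = mem[200] = 107
Final: R1 = 107

107


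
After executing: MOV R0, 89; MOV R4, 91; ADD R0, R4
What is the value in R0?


Register state trace:
  MOV R0, 89  → R0 = 89
  MOV R4, 91  → R4 = 91
  ADD R0, R4  → R0 = 89 + 91 = 180
Final: R0 = 180

180


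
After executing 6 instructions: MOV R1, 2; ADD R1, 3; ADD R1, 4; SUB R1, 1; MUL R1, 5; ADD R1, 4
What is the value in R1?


Register state trace:
  MOV R1, 2  → R1 = 2
  ADD R1, 3  → R1 = 2 + 3 = 5
  ADD R1, 4  → R1 = 5 + 4 = 9
  SUB R1, 1  → R1 = 9 - 1 = 8
  MUL R1, 5  → R1 = 8 * 5 = 40
  ADD R1, 4  → R1 = 40 + 4 = 44
Final: R1 = 44

44


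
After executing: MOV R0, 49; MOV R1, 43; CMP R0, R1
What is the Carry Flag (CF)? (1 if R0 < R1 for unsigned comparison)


Register state trace:
  MOV R0, 49  → R0 = 49
  MOV R1, 43  → R1 = 43
  CMP R0, R1  → unsigned 49 - 43: no borrow
  49 >= 43, so CF = 0
CF = 0

0


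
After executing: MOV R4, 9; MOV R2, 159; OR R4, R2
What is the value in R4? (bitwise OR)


Register state trace:
  MOV R4, 9  → R4 = 9 (0b00001001)
  MOV R2, 159  → R2 = 159 (0b10011111)
  OR R4, R2   → R4 = 9 OR 159 = 159 (0b10011111)
Final: R4 = 159

159


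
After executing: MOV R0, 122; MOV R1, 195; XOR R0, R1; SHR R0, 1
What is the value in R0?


Register state trace:
  MOV R0, 122  → R0 = 122 (0b01111010)
  MOV R1, 195  → R1 = 195 (0b11000011)
  XOR R0, R1  → R0 = 122 XOR 195 = 185 (0b10111001)
  SHR R0, 1  → R0 = 185 >> 1 = 92
Final: R0 = 92

92


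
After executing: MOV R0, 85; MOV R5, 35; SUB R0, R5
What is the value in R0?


Register state trace:
  MOV R0, 85  → R0 = 85
  MOV R5, 35  → R5 = 35
  SUB R0, R5  → R0 = 85 - 35 = 50
Final: R0 = 50

50


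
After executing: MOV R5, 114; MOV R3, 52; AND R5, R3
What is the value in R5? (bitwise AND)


Register state trace:
  MOV R5, 114  → R5 = 114 (0b01110010)
  MOV R3, 52  → R3 = 52 (0b00110100)
  AND R5, R3  → R5 = 114 AND 52 = 48 (0b00110000)
Final: R5 = 48

48


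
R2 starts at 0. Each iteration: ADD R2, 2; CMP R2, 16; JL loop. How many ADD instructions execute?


Loop trace (R2 starts at 0, target 16, step 2):
  ADD #1: R2 = 0 + 2 = 2  → 2 < 16, loop
  ADD #2: R2 = 2 + 2 = 4  → 4 < 16, loop
  ADD #3: R2 = 4 + 2 = 6  → 6 < 16, loop
  ADD #4: R2 = 6 + 2 = 8  → 8 < 16, loop
  ADD #5: R2 = 8 + 2 = 10  → 10 < 16, loop
  ADD #6: R2 = 10 + 2 = 12  → 12 < 16, loop
  ADD #7: R2 = 12 + 2 = 14  → 14 < 16, loop
  ADD #8: R2 = 14 + 2 = 16  → 16 >= 16, exit
Total ADD instructions: 8

8


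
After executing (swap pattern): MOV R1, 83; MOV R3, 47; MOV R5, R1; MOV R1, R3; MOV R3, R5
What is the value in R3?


Register state trace (swap pattern):
  MOV R1, 83  → R1 = 83
  MOV R3, 47  → R3 = 47
  MOV R5, R1  → R5 = 83  (save R1)
  MOV R1, R3  → R1 = 47  (R1 gets R3's value)
  MOV R3, R5  → R3 = 83  (R3 gets saved value)
Final: R3 = 83

83


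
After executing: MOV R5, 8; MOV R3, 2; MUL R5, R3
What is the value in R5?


Register state trace:
  MOV R5, 8  → R5 = 8
  MOV R3, 2  → R3 = 2
  MUL R5, R3  → R5 = 8 * 2 = 16
Final: R5 = 16

16


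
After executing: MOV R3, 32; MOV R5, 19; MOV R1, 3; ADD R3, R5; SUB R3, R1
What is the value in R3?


Register state trace:
  MOV R3, 32  → R3 = 32
  MOV R5, 19  → R5 = 19
  MOV R1, 3  → R1 = 3
  ADD R3, R5  → R3 = 32 + 19 = 51
  SUB R3, R1  → R3 = 51 - 3 = 48
Final: R3 = 48

48


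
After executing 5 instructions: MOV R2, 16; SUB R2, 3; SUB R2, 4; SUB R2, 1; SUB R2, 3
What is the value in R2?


Register state trace:
  MOV R2, 16  → R2 = 16
  SUB R2, 3  → R2 = 16 - 3 = 13
  SUB R2, 4  → R2 = 13 - 4 = 9
  SUB R2, 1  → R2 = 9 - 1 = 8
  SUB R2, 3  → R2 = 8 - 3 = 5
Final: R2 = 5

5


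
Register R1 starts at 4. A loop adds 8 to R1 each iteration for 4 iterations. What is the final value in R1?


Starting value: R1 = 4
  Iter 1: R1 = 4 + 8 = 12
  Iter 2: R1 = 12 + 8 = 20
  Iter 3: R1 = 20 + 8 = 28
  Iter 4: R1 = 28 + 8 = 36
Final: R1 = 36

36


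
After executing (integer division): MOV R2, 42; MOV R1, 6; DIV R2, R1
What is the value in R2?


Register state trace:
  MOV R2, 42  → R2 = 42
  MOV R1, 6  → R1 = 6
  DIV R2, R1  → R2 = 42 // 6 = 7
Final: R2 = 7

7


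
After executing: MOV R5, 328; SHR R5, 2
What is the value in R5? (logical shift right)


Register state trace:
  MOV R5, 328  → R5 = 328
  SHR R5, 2  → R5 = 328 >> 2 = 328 // 2^2 = 82
Final: R5 = 82

82


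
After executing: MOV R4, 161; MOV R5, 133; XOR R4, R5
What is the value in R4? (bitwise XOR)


Register state trace:
  MOV R4, 161  → R4 = 161 (0b10100001)
  MOV R5, 133  → R5 = 133 (0b10000101)
  XOR R4, R5  → R4 = 161 XOR 133 = 36 (0b00100100)
Final: R4 = 36

36


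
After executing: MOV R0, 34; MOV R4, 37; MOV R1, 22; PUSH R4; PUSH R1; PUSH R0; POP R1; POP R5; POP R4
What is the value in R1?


Stack trace (top is rightmost):
  MOV R0, 34  → R0 = 34
  MOV R4, 37  → R4 = 37
  MOV R1, 22  → R1 = 22
  PUSH R4  → stack: [37]
  PUSH R1  → stack: [37, 22]
  PUSH R0  → stack: [37, 22, 34]
  POP R1  → R1 = 34, stack: [37, 22]
  POP R5  → R5 = 22, stack: [37]
  POP R4  → R4 = 37, stack: []
Final: R1 = 34

34


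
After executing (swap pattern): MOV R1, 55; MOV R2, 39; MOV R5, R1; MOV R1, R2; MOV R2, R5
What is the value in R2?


Register state trace (swap pattern):
  MOV R1, 55  → R1 = 55
  MOV R2, 39  → R2 = 39
  MOV R5, R1  → R5 = 55  (save R1)
  MOV R1, R2  → R1 = 39  (R1 gets R2's value)
  MOV R2, R5  → R2 = 55  (R2 gets saved value)
Final: R2 = 55

55


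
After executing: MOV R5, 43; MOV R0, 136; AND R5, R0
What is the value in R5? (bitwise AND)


Register state trace:
  MOV R5, 43  → R5 = 43 (0b00101011)
  MOV R0, 136  → R0 = 136 (0b10001000)
  AND R5, R0  → R5 = 43 AND 136 = 8 (0b00001000)
Final: R5 = 8

8


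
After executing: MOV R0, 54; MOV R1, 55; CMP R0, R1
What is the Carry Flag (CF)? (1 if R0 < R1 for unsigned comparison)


Register state trace:
  MOV R0, 54  → R0 = 54
  MOV R1, 55  → R1 = 55
  CMP R0, R1  → unsigned 54 - 55: borrow occurs
  54 < 55, so CF = 1
CF = 1

1


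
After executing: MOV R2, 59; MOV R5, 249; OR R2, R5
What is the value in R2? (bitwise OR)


Register state trace:
  MOV R2, 59  → R2 = 59 (0b00111011)
  MOV R5, 249  → R5 = 249 (0b11111001)
  OR R2, R5   → R2 = 59 OR 249 = 251 (0b11111011)
Final: R2 = 251

251


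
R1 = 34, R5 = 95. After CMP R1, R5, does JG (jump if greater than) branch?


Trace:
  R1 = 34, R5 = 95
  CMP R1, R5  → compares 34 vs 95
  JG checks: is 34 greater than 95?
  34 < 95, so condition is false
Branch taken: No

No


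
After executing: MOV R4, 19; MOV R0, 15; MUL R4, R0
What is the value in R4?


Register state trace:
  MOV R4, 19  → R4 = 19
  MOV R0, 15  → R0 = 15
  MUL R4, R0  → R4 = 19 * 15 = 285
Final: R4 = 285

285


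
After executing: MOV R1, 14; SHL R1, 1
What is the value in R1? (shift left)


Register state trace:
  MOV R1, 14  → R1 = 14
  SHL R1, 1  → R1 = 14 << 1 = 14 * 2^1 = 28
Final: R1 = 28

28


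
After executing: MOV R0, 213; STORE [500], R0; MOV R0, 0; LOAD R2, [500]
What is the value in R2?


Register and memory trace:
  MOV R0, 213  → R0 = 213
  STORE [500], R0  → mem[500] = 213
  MOV R0, 0  → R0 = 0
  LOAD R2, [500]  → R2 = mem[500] = 213
Final: R2 = 213

213


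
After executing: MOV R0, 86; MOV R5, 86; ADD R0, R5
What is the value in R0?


Register state trace:
  MOV R0, 86  → R0 = 86
  MOV R5, 86  → R5 = 86
  ADD R0, R5  → R0 = 86 + 86 = 172
Final: R0 = 172

172


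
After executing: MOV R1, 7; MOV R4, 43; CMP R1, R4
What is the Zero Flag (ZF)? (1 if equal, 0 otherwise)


Register state trace:
  MOV R1, 7  → R1 = 7
  MOV R4, 43  → R4 = 43
  CMP R1, R4  → computes 7 - 43 = -36
  Result is nonzero, so values are not equal
ZF = 0

0


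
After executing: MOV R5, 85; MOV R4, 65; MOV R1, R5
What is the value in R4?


Register state trace:
  MOV R5, 85  → R5 = 85
  MOV R4, 65  → R4 = 65
  MOV R1, R5  → R1 = 85
Final: R4 = 65

65


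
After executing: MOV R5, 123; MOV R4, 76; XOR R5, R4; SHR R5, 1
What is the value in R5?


Register state trace:
  MOV R5, 123  → R5 = 123 (0b01111011)
  MOV R4, 76  → R4 = 76 (0b01001100)
  XOR R5, R4  → R5 = 123 XOR 76 = 55 (0b00110111)
  SHR R5, 1  → R5 = 55 >> 1 = 27
Final: R5 = 27

27


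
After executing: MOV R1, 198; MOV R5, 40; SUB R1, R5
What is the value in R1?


Register state trace:
  MOV R1, 198  → R1 = 198
  MOV R5, 40  → R5 = 40
  SUB R1, R5  → R1 = 198 - 40 = 158
Final: R1 = 158

158


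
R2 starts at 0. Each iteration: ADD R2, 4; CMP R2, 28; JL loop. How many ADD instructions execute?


Loop trace (R2 starts at 0, target 28, step 4):
  ADD #1: R2 = 0 + 4 = 4  → 4 < 28, loop
  ADD #2: R2 = 4 + 4 = 8  → 8 < 28, loop
  ADD #3: R2 = 8 + 4 = 12  → 12 < 28, loop
  ADD #4: R2 = 12 + 4 = 16  → 16 < 28, loop
  ADD #5: R2 = 16 + 4 = 20  → 20 < 28, loop
  ADD #6: R2 = 20 + 4 = 24  → 24 < 28, loop
  ADD #7: R2 = 24 + 4 = 28  → 28 >= 28, exit
Total ADD instructions: 7

7


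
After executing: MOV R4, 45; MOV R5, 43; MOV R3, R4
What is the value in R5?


Register state trace:
  MOV R4, 45  → R4 = 45
  MOV R5, 43  → R5 = 43
  MOV R3, R4  → R3 = 45
Final: R5 = 43

43


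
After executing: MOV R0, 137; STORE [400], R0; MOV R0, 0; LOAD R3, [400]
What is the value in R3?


Register and memory trace:
  MOV R0, 137  → R0 = 137
  STORE [400], R0  → mem[400] = 137
  MOV R0, 0  → R0 = 0
  LOAD R3, [400]  → R3 = mem[400] = 137
Final: R3 = 137

137


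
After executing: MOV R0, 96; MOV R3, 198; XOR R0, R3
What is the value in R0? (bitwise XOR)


Register state trace:
  MOV R0, 96  → R0 = 96 (0b01100000)
  MOV R3, 198  → R3 = 198 (0b11000110)
  XOR R0, R3  → R0 = 96 XOR 198 = 166 (0b10100110)
Final: R0 = 166

166


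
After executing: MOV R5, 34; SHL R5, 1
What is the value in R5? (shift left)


Register state trace:
  MOV R5, 34  → R5 = 34
  SHL R5, 1  → R5 = 34 << 1 = 34 * 2^1 = 68
Final: R5 = 68

68


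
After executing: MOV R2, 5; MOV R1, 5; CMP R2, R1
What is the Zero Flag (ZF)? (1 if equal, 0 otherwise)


Register state trace:
  MOV R2, 5  → R2 = 5
  MOV R1, 5  → R1 = 5
  CMP R2, R1  → computes 5 - 5 = 0
  Result is zero, so values are equal
ZF = 1

1


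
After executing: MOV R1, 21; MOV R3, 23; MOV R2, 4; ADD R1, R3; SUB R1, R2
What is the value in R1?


Register state trace:
  MOV R1, 21  → R1 = 21
  MOV R3, 23  → R3 = 23
  MOV R2, 4  → R2 = 4
  ADD R1, R3  → R1 = 21 + 23 = 44
  SUB R1, R2  → R1 = 44 - 4 = 40
Final: R1 = 40

40


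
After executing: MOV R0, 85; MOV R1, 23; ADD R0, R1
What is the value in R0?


Register state trace:
  MOV R0, 85  → R0 = 85
  MOV R1, 23  → R1 = 23
  ADD R0, R1  → R0 = 85 + 23 = 108
Final: R0 = 108

108


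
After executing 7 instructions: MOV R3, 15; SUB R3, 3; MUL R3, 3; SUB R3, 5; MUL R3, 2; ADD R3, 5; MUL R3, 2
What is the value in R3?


Register state trace:
  MOV R3, 15  → R3 = 15
  SUB R3, 3  → R3 = 15 - 3 = 12
  MUL R3, 3  → R3 = 12 * 3 = 36
  SUB R3, 5  → R3 = 36 - 5 = 31
  MUL R3, 2  → R3 = 31 * 2 = 62
  ADD R3, 5  → R3 = 62 + 5 = 67
  MUL R3, 2  → R3 = 67 * 2 = 134
Final: R3 = 134

134


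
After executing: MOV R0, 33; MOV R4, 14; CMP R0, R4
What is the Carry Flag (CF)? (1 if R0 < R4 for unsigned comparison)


Register state trace:
  MOV R0, 33  → R0 = 33
  MOV R4, 14  → R4 = 14
  CMP R0, R4  → unsigned 33 - 14: no borrow
  33 >= 14, so CF = 0
CF = 0

0


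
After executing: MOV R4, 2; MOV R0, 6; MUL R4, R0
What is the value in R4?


Register state trace:
  MOV R4, 2  → R4 = 2
  MOV R0, 6  → R0 = 6
  MUL R4, R0  → R4 = 2 * 6 = 12
Final: R4 = 12

12


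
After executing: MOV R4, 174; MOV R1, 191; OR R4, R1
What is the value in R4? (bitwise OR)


Register state trace:
  MOV R4, 174  → R4 = 174 (0b10101110)
  MOV R1, 191  → R1 = 191 (0b10111111)
  OR R4, R1   → R4 = 174 OR 191 = 191 (0b10111111)
Final: R4 = 191

191


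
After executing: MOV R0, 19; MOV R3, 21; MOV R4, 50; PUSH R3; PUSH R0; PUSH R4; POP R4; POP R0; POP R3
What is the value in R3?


Stack trace (top is rightmost):
  MOV R0, 19  → R0 = 19
  MOV R3, 21  → R3 = 21
  MOV R4, 50  → R4 = 50
  PUSH R3  → stack: [21]
  PUSH R0  → stack: [21, 19]
  PUSH R4  → stack: [21, 19, 50]
  POP R4  → R4 = 50, stack: [21, 19]
  POP R0  → R0 = 19, stack: [21]
  POP R3  → R3 = 21, stack: []
Final: R3 = 21

21


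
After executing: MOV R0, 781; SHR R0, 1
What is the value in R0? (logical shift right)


Register state trace:
  MOV R0, 781  → R0 = 781
  SHR R0, 1  → R0 = 781 >> 1 = 781 // 2^1 = 390
Final: R0 = 390

390


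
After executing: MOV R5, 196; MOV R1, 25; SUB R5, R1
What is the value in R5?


Register state trace:
  MOV R5, 196  → R5 = 196
  MOV R1, 25  → R1 = 25
  SUB R5, R1  → R5 = 196 - 25 = 171
Final: R5 = 171

171


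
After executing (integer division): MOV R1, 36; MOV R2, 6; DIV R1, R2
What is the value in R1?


Register state trace:
  MOV R1, 36  → R1 = 36
  MOV R2, 6  → R2 = 6
  DIV R1, R2  → R1 = 36 // 6 = 6
Final: R1 = 6

6


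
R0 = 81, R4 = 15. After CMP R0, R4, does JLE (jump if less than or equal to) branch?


Trace:
  R0 = 81, R4 = 15
  CMP R0, R4  → compares 81 vs 15
  JLE checks: is 81 less than or equal to 15?
  81 > 15, so condition is false
Branch taken: No

No


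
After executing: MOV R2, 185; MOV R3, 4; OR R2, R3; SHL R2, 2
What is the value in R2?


Register state trace:
  MOV R2, 185  → R2 = 185 (0b10111001)
  MOV R3, 4  → R3 = 4 (0b00000100)
  OR R2, R3  → R2 = 185 OR 4 = 189 (0b10111101)
  SHL R2, 2  → R2 = 189 << 2 = 756
Final: R2 = 756

756


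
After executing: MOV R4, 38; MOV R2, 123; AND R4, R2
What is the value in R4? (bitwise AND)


Register state trace:
  MOV R4, 38  → R4 = 38 (0b00100110)
  MOV R2, 123  → R2 = 123 (0b01111011)
  AND R4, R2  → R4 = 38 AND 123 = 34 (0b00100010)
Final: R4 = 34

34


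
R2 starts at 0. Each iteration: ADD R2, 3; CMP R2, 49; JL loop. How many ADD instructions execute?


Loop trace (R2 starts at 0, target 49, step 3):
  ADD #1: R2 = 0 + 3 = 3  → 3 < 49, loop
  ADD #2: R2 = 3 + 3 = 6  → 6 < 49, loop
  ADD #3: R2 = 6 + 3 = 9  → 9 < 49, loop
  ADD #4: R2 = 9 + 3 = 12  → 12 < 49, loop
  ADD #5: R2 = 12 + 3 = 15  → 15 < 49, loop
  ADD #6: R2 = 15 + 3 = 18  → 18 < 49, loop
  ADD #7: R2 = 18 + 3 = 21  → 21 < 49, loop
  ADD #8: R2 = 21 + 3 = 24  → 24 < 49, loop
  ADD #9: R2 = 24 + 3 = 27  → 27 < 49, loop
  ADD #10: R2 = 27 + 3 = 30  → 30 < 49, loop
  ADD #11: R2 = 30 + 3 = 33  → 33 < 49, loop
  ADD #12: R2 = 33 + 3 = 36  → 36 < 49, loop
  ADD #13: R2 = 36 + 3 = 39  → 39 < 49, loop
  ADD #14: R2 = 39 + 3 = 42  → 42 < 49, loop
  ADD #15: R2 = 42 + 3 = 45  → 45 < 49, loop
  ADD #16: R2 = 45 + 3 = 48  → 48 < 49, loop
  ADD #17: R2 = 48 + 3 = 51  → 51 >= 49, exit
Total ADD instructions: 17

17


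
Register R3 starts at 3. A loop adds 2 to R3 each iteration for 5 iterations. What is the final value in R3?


Starting value: R3 = 3
  Iter 1: R3 = 3 + 2 = 5
  Iter 2: R3 = 5 + 2 = 7
  Iter 3: R3 = 7 + 2 = 9
  Iter 4: R3 = 9 + 2 = 11
  Iter 5: R3 = 11 + 2 = 13
Final: R3 = 13

13


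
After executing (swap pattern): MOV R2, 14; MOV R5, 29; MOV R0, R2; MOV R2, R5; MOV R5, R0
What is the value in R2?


Register state trace (swap pattern):
  MOV R2, 14  → R2 = 14
  MOV R5, 29  → R5 = 29
  MOV R0, R2  → R0 = 14  (save R2)
  MOV R2, R5  → R2 = 29  (R2 gets R5's value)
  MOV R5, R0  → R5 = 14  (R5 gets saved value)
Final: R2 = 29

29


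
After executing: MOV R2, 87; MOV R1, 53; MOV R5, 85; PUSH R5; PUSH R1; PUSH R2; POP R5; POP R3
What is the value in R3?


Stack trace (top is rightmost):
  MOV R2, 87  → R2 = 87
  MOV R1, 53  → R1 = 53
  MOV R5, 85  → R5 = 85
  PUSH R5  → stack: [85]
  PUSH R1  → stack: [85, 53]
  PUSH R2  → stack: [85, 53, 87]
  POP R5  → R5 = 87, stack: [85, 53]
  POP R3  → R3 = 53, stack: [85]
Final: R3 = 53

53


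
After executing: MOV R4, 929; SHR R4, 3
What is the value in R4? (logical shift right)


Register state trace:
  MOV R4, 929  → R4 = 929
  SHR R4, 3  → R4 = 929 >> 3 = 929 // 2^3 = 116
Final: R4 = 116

116


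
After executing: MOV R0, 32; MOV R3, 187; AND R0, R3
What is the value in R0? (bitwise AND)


Register state trace:
  MOV R0, 32  → R0 = 32 (0b00100000)
  MOV R3, 187  → R3 = 187 (0b10111011)
  AND R0, R3  → R0 = 32 AND 187 = 32 (0b00100000)
Final: R0 = 32

32


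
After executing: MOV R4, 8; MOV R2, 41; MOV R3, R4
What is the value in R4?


Register state trace:
  MOV R4, 8  → R4 = 8
  MOV R2, 41  → R2 = 41
  MOV R3, R4  → R3 = 8
Final: R4 = 8

8


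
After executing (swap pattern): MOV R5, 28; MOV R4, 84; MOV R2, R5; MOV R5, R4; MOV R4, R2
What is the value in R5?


Register state trace (swap pattern):
  MOV R5, 28  → R5 = 28
  MOV R4, 84  → R4 = 84
  MOV R2, R5  → R2 = 28  (save R5)
  MOV R5, R4  → R5 = 84  (R5 gets R4's value)
  MOV R4, R2  → R4 = 28  (R4 gets saved value)
Final: R5 = 84

84


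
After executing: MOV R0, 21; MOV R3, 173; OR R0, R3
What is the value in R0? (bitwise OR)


Register state trace:
  MOV R0, 21  → R0 = 21 (0b00010101)
  MOV R3, 173  → R3 = 173 (0b10101101)
  OR R0, R3   → R0 = 21 OR 173 = 189 (0b10111101)
Final: R0 = 189

189


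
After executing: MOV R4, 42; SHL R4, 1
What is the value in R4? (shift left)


Register state trace:
  MOV R4, 42  → R4 = 42
  SHL R4, 1  → R4 = 42 << 1 = 42 * 2^1 = 84
Final: R4 = 84

84


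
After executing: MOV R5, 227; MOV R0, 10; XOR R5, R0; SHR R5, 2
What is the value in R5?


Register state trace:
  MOV R5, 227  → R5 = 227 (0b11100011)
  MOV R0, 10  → R0 = 10 (0b00001010)
  XOR R5, R0  → R5 = 227 XOR 10 = 233 (0b11101001)
  SHR R5, 2  → R5 = 233 >> 2 = 58
Final: R5 = 58

58


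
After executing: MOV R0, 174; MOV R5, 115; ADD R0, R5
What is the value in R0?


Register state trace:
  MOV R0, 174  → R0 = 174
  MOV R5, 115  → R5 = 115
  ADD R0, R5  → R0 = 174 + 115 = 289
Final: R0 = 289

289


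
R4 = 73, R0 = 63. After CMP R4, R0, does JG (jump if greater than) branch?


Trace:
  R4 = 73, R0 = 63
  CMP R4, R0  → compares 73 vs 63
  JG checks: is 73 greater than 63?
  73 > 63, so condition is true
Branch taken: Yes

Yes


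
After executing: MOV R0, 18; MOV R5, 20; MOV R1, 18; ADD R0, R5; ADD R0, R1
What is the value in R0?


Register state trace:
  MOV R0, 18  → R0 = 18
  MOV R5, 20  → R5 = 20
  MOV R1, 18  → R1 = 18
  ADD R0, R5  → R0 = 18 + 20 = 38
  ADD R0, R1  → R0 = 38 + 18 = 56
Final: R0 = 56

56


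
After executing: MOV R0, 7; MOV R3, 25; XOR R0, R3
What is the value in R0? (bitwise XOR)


Register state trace:
  MOV R0, 7  → R0 = 7 (0b00000111)
  MOV R3, 25  → R3 = 25 (0b00011001)
  XOR R0, R3  → R0 = 7 XOR 25 = 30 (0b00011110)
Final: R0 = 30

30


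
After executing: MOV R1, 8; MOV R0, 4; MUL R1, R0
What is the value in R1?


Register state trace:
  MOV R1, 8  → R1 = 8
  MOV R0, 4  → R0 = 4
  MUL R1, R0  → R1 = 8 * 4 = 32
Final: R1 = 32

32


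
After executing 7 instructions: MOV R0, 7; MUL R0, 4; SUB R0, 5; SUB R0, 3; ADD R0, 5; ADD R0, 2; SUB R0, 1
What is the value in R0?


Register state trace:
  MOV R0, 7  → R0 = 7
  MUL R0, 4  → R0 = 7 * 4 = 28
  SUB R0, 5  → R0 = 28 - 5 = 23
  SUB R0, 3  → R0 = 23 - 3 = 20
  ADD R0, 5  → R0 = 20 + 5 = 25
  ADD R0, 2  → R0 = 25 + 2 = 27
  SUB R0, 1  → R0 = 27 - 1 = 26
Final: R0 = 26

26


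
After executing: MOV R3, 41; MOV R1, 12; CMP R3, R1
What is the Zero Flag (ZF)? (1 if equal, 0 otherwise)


Register state trace:
  MOV R3, 41  → R3 = 41
  MOV R1, 12  → R1 = 12
  CMP R3, R1  → computes 41 - 12 = 29
  Result is nonzero, so values are not equal
ZF = 0

0


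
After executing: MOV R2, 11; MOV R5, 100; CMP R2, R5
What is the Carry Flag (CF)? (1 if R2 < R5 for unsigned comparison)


Register state trace:
  MOV R2, 11  → R2 = 11
  MOV R5, 100  → R5 = 100
  CMP R2, R5  → unsigned 11 - 100: borrow occurs
  11 < 100, so CF = 1
CF = 1

1


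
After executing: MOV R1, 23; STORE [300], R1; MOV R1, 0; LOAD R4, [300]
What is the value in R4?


Register and memory trace:
  MOV R1, 23  → R1 = 23
  STORE [300], R1  → mem[300] = 23
  MOV R1, 0  → R1 = 0
  LOAD R4, [300]  → R4 = mem[300] = 23
Final: R4 = 23

23


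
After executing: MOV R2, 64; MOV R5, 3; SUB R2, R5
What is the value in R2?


Register state trace:
  MOV R2, 64  → R2 = 64
  MOV R5, 3  → R5 = 3
  SUB R2, R5  → R2 = 64 - 3 = 61
Final: R2 = 61

61


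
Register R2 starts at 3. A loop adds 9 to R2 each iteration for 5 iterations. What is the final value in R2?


Starting value: R2 = 3
  Iter 1: R2 = 3 + 9 = 12
  Iter 2: R2 = 12 + 9 = 21
  Iter 3: R2 = 21 + 9 = 30
  Iter 4: R2 = 30 + 9 = 39
  Iter 5: R2 = 39 + 9 = 48
Final: R2 = 48

48


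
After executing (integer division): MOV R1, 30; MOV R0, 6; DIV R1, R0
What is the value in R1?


Register state trace:
  MOV R1, 30  → R1 = 30
  MOV R0, 6  → R0 = 6
  DIV R1, R0  → R1 = 30 // 6 = 5
Final: R1 = 5

5


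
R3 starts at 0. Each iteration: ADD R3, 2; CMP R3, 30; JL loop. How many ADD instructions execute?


Loop trace (R3 starts at 0, target 30, step 2):
  ADD #1: R3 = 0 + 2 = 2  → 2 < 30, loop
  ADD #2: R3 = 2 + 2 = 4  → 4 < 30, loop
  ADD #3: R3 = 4 + 2 = 6  → 6 < 30, loop
  ADD #4: R3 = 6 + 2 = 8  → 8 < 30, loop
  ADD #5: R3 = 8 + 2 = 10  → 10 < 30, loop
  ADD #6: R3 = 10 + 2 = 12  → 12 < 30, loop
  ADD #7: R3 = 12 + 2 = 14  → 14 < 30, loop
  ADD #8: R3 = 14 + 2 = 16  → 16 < 30, loop
  ADD #9: R3 = 16 + 2 = 18  → 18 < 30, loop
  ADD #10: R3 = 18 + 2 = 20  → 20 < 30, loop
  ADD #11: R3 = 20 + 2 = 22  → 22 < 30, loop
  ADD #12: R3 = 22 + 2 = 24  → 24 < 30, loop
  ADD #13: R3 = 24 + 2 = 26  → 26 < 30, loop
  ADD #14: R3 = 26 + 2 = 28  → 28 < 30, loop
  ADD #15: R3 = 28 + 2 = 30  → 30 >= 30, exit
Total ADD instructions: 15

15


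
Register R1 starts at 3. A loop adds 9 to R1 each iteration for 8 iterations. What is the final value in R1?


Starting value: R1 = 3
  Iter 1: R1 = 3 + 9 = 12
  Iter 2: R1 = 12 + 9 = 21
  Iter 3: R1 = 21 + 9 = 30
  Iter 4: R1 = 30 + 9 = 39
  Iter 5: R1 = 39 + 9 = 48
  Iter 6: R1 = 48 + 9 = 57
  Iter 7: R1 = 57 + 9 = 66
  Iter 8: R1 = 66 + 9 = 75
Final: R1 = 75

75


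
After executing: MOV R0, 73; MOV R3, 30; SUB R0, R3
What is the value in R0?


Register state trace:
  MOV R0, 73  → R0 = 73
  MOV R3, 30  → R3 = 30
  SUB R0, R3  → R0 = 73 - 30 = 43
Final: R0 = 43

43


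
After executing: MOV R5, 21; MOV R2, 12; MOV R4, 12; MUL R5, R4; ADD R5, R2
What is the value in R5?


Register state trace:
  MOV R5, 21  → R5 = 21
  MOV R2, 12  → R2 = 12
  MOV R4, 12  → R4 = 12
  MUL R5, R4  → R5 = 21 * 12 = 252
  ADD R5, R2  → R5 = 252 + 12 = 264
Final: R5 = 264

264


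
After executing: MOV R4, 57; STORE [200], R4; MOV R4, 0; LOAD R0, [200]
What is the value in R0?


Register and memory trace:
  MOV R4, 57  → R4 = 57
  STORE [200], R4  → mem[200] = 57
  MOV R4, 0  → R4 = 0
  LOAD R0, [200]  → R0 = mem[200] = 57
Final: R0 = 57

57


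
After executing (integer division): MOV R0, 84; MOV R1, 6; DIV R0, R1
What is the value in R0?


Register state trace:
  MOV R0, 84  → R0 = 84
  MOV R1, 6  → R1 = 6
  DIV R0, R1  → R0 = 84 // 6 = 14
Final: R0 = 14

14


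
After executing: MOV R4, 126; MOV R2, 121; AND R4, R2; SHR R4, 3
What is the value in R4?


Register state trace:
  MOV R4, 126  → R4 = 126 (0b01111110)
  MOV R2, 121  → R2 = 121 (0b01111001)
  AND R4, R2  → R4 = 126 AND 121 = 120 (0b01111000)
  SHR R4, 3  → R4 = 120 >> 3 = 15
Final: R4 = 15

15


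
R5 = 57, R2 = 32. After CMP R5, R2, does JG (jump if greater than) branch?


Trace:
  R5 = 57, R2 = 32
  CMP R5, R2  → compares 57 vs 32
  JG checks: is 57 greater than 32?
  57 > 32, so condition is true
Branch taken: Yes

Yes


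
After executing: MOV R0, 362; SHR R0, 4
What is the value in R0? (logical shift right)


Register state trace:
  MOV R0, 362  → R0 = 362
  SHR R0, 4  → R0 = 362 >> 4 = 362 // 2^4 = 22
Final: R0 = 22

22


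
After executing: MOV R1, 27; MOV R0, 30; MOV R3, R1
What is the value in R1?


Register state trace:
  MOV R1, 27  → R1 = 27
  MOV R0, 30  → R0 = 30
  MOV R3, R1  → R3 = 27
Final: R1 = 27

27
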